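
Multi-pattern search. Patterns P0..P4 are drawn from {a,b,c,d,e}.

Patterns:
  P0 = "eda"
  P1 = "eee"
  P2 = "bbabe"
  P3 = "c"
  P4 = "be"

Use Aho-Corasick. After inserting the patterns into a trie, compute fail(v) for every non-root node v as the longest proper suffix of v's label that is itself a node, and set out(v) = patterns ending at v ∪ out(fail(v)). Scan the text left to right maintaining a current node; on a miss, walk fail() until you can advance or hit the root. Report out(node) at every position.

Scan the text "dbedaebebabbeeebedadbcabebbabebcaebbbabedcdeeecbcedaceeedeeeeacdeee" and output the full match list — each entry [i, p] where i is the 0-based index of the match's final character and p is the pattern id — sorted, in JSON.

Build:
Trie nodes:
  n0 'ε': b→6 c→11 e→1
  n1 'e': d→2 e→4
  n2 'ed': a→3
  n3 'eda': ·  ←P0
  n4 'ee': e→5
  n5 'eee': ·  ←P1
  n6 'b': b→7 e→12
  n7 'bb': a→8
  n8 'bba': b→9
  n9 'bbab': e→10
  n10 'bbabe': ·  ←P2
  n11 'c': ·  ←P3
  n12 'be': ·  ←P4

BFS fail/out derivation:
  n1('e'): parent n0 fail=0; on 'e' 0 → fail=0;  out ∅∪∅=∅
  n6('b'): parent n0 fail=0; on 'b' 0 → fail=0;  out ∅∪∅=∅
  n11('c'): parent n0 fail=0; on 'c' 0 → fail=0;  out {3}∪∅={3}
  n2('ed'): parent n1 fail=0; on 'd' 0 → fail=0;  out ∅∪∅=∅
  n4('ee'): parent n1 fail=0; on 'e' 0 → fail=1;  out ∅∪∅=∅
  n7('bb'): parent n6 fail=0; on 'b' 0 → fail=6;  out ∅∪∅=∅
  n12('be'): parent n6 fail=0; on 'e' 0 → fail=1;  out {4}∪∅={4}
  n3('eda'): parent n2 fail=0; on 'a' 0 → fail=0;  out {0}∪∅={0}
  n5('eee'): parent n4 fail=1; on 'e' 1 → fail=4;  out {1}∪∅={1}
  n8('bba'): parent n7 fail=6; on 'a' 6→0 → fail=0;  out ∅∪∅=∅
  n9('bbab'): parent n8 fail=0; on 'b' 0 → fail=6;  out ∅∪∅=∅
  n10('bbabe'): parent n9 fail=6; on 'e' 6 → fail=12;  out {2}∪{4}={2,4}

Text stream:
i=0 'd': node 0→0
i=1 'b': node 0→6
i=2 'e': node 6→12  ** P4@[1:2]
i=3 'd': node 12→2 (via fail)
i=4 'a': node 2→3  ** P0@[2:4]
i=5 'e': node 3→1 (via fail)
i=6 'b': node 1→6 (via fail)
i=7 'e': node 6→12  ** P4@[6:7]
i=8 'b': node 12→6 (via fail)
i=9 'a': node 6→0 (via fail)
i=10 'b': node 0→6
i=11 'b': node 6→7
i=12 'e': node 7→12 (via fail)  ** P4@[11:12]
i=13 'e': node 12→4 (via fail)
i=14 'e': node 4→5  ** P1@[12:14]
i=15 'b': node 5→6 (via fail)
i=16 'e': node 6→12  ** P4@[15:16]
i=17 'd': node 12→2 (via fail)
i=18 'a': node 2→3  ** P0@[16:18]
i=19 'd': node 3→0 (via fail)
i=20 'b': node 0→6
i=21 'c': node 6→11 (via fail)  ** P3@[21:21]
i=22 'a': node 11→0 (via fail)
i=23 'b': node 0→6
i=24 'e': node 6→12  ** P4@[23:24]
i=25 'b': node 12→6 (via fail)
i=26 'b': node 6→7
i=27 'a': node 7→8
i=28 'b': node 8→9
i=29 'e': node 9→10  ** P2@[25:29],P4@[28:29]
i=30 'b': node 10→6 (via fail)
i=31 'c': node 6→11 (via fail)  ** P3@[31:31]
i=32 'a': node 11→0 (via fail)
i=33 'e': node 0→1
i=34 'b': node 1→6 (via fail)
i=35 'b': node 6→7
i=36 'b': node 7→7 (via fail)
i=37 'a': node 7→8
i=38 'b': node 8→9
i=39 'e': node 9→10  ** P2@[35:39],P4@[38:39]
i=40 'd': node 10→2 (via fail)
i=41 'c': node 2→11 (via fail)  ** P3@[41:41]
i=42 'd': node 11→0 (via fail)
i=43 'e': node 0→1
i=44 'e': node 1→4
i=45 'e': node 4→5  ** P1@[43:45]
i=46 'c': node 5→11 (via fail)  ** P3@[46:46]
i=47 'b': node 11→6 (via fail)
i=48 'c': node 6→11 (via fail)  ** P3@[48:48]
i=49 'e': node 11→1 (via fail)
i=50 'd': node 1→2
i=51 'a': node 2→3  ** P0@[49:51]
i=52 'c': node 3→11 (via fail)  ** P3@[52:52]
i=53 'e': node 11→1 (via fail)
i=54 'e': node 1→4
i=55 'e': node 4→5  ** P1@[53:55]
i=56 'd': node 5→2 (via fail)
i=57 'e': node 2→1 (via fail)
i=58 'e': node 1→4
i=59 'e': node 4→5  ** P1@[57:59]
i=60 'e': node 5→5 (via fail)  ** P1@[58:60]
i=61 'a': node 5→0 (via fail)
i=62 'c': node 0→11  ** P3@[62:62]
i=63 'd': node 11→0 (via fail)
i=64 'e': node 0→1
i=65 'e': node 1→4
i=66 'e': node 4→5  ** P1@[64:66]

Result: [[2,4],[4,0],[7,4],[12,4],[14,1],[16,4],[18,0],[21,3],[24,4],[29,2],[29,4],[31,3],[39,2],[39,4],[41,3],[45,1],[46,3],[48,3],[51,0],[52,3],[55,1],[59,1],[60,1],[62,3],[66,1]]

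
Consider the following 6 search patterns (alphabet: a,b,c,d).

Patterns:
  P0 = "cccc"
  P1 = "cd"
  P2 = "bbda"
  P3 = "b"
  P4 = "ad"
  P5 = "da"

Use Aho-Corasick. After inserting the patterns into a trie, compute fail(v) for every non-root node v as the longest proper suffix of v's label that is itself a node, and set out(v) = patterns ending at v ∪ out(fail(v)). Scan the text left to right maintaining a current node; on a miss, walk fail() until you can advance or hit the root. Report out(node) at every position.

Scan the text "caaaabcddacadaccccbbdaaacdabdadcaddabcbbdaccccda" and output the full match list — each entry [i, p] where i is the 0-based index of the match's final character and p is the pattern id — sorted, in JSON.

Build automaton:
Trie nodes:
  n0 'ε': a→10 b→6 c→1 d→12
  n1 'c': c→2 d→5
  n2 'cc': c→3
  n3 'ccc': c→4
  n4 'cccc': ·  [P0 ends]
  n5 'cd': ·  [P1 ends]
  n6 'b': b→7  [P3 ends]
  n7 'bb': d→8
  n8 'bbd': a→9
  n9 'bbda': ·  [P2 ends]
  n10 'a': d→11
  n11 'ad': ·  [P4 ends]
  n12 'd': a→13
  n13 'da': ·  [P5 ends]

Failure links (BFS by depth):
  n1('c'): parent n0 fail=0; on 'c' 0 → fail=0;  out ∅∪∅=∅
  n6('b'): parent n0 fail=0; on 'b' 0 → fail=0;  out {3}∪∅={3}
  n10('a'): parent n0 fail=0; on 'a' 0 → fail=0;  out ∅∪∅=∅
  n12('d'): parent n0 fail=0; on 'd' 0 → fail=0;  out ∅∪∅=∅
  n2('cc'): parent n1 fail=0; on 'c' 0 → fail=1;  out ∅∪∅=∅
  n5('cd'): parent n1 fail=0; on 'd' 0 → fail=12;  out {1}∪∅={1}
  n7('bb'): parent n6 fail=0; on 'b' 0 → fail=6;  out ∅∪{3}={3}
  n11('ad'): parent n10 fail=0; on 'd' 0 → fail=12;  out {4}∪∅={4}
  n13('da'): parent n12 fail=0; on 'a' 0 → fail=10;  out {5}∪∅={5}
  n3('ccc'): parent n2 fail=1; on 'c' 1 → fail=2;  out ∅∪∅=∅
  n8('bbd'): parent n7 fail=6; on 'd' 6→0 → fail=12;  out ∅∪∅=∅
  n4('cccc'): parent n3 fail=2; on 'c' 2 → fail=3;  out {0}∪∅={0}
  n9('bbda'): parent n8 fail=12; on 'a' 12 → fail=13;  out {2}∪{5}={2,5}

Text stream:
[0] read 'c'  n0⇒n1
[1] read 'a'  n1⇒n10 (via fail)
[2] read 'a'  n10⇒n10 (via fail)
[3] read 'a'  n10⇒n10 (via fail)
[4] read 'a'  n10⇒n10 (via fail)
[5] read 'b'  n10⇒n6 (via fail)  ** P3@[5:5]
[6] read 'c'  n6⇒n1 (via fail)
[7] read 'd'  n1⇒n5  ** P1@[6:7]
[8] read 'd'  n5⇒n12 (via fail)
[9] read 'a'  n12⇒n13  ** P5@[8:9]
[10] read 'c'  n13⇒n1 (via fail)
[11] read 'a'  n1⇒n10 (via fail)
[12] read 'd'  n10⇒n11  ** P4@[11:12]
[13] read 'a'  n11⇒n13 (via fail)  ** P5@[12:13]
[14] read 'c'  n13⇒n1 (via fail)
[15] read 'c'  n1⇒n2
[16] read 'c'  n2⇒n3
[17] read 'c'  n3⇒n4  ** P0@[14:17]
[18] read 'b'  n4⇒n6 (via fail)  ** P3@[18:18]
[19] read 'b'  n6⇒n7  ** P3@[19:19]
[20] read 'd'  n7⇒n8
[21] read 'a'  n8⇒n9  ** P2@[18:21],P5@[20:21]
[22] read 'a'  n9⇒n10 (via fail)
[23] read 'a'  n10⇒n10 (via fail)
[24] read 'c'  n10⇒n1 (via fail)
[25] read 'd'  n1⇒n5  ** P1@[24:25]
[26] read 'a'  n5⇒n13 (via fail)  ** P5@[25:26]
[27] read 'b'  n13⇒n6 (via fail)  ** P3@[27:27]
[28] read 'd'  n6⇒n12 (via fail)
[29] read 'a'  n12⇒n13  ** P5@[28:29]
[30] read 'd'  n13⇒n11 (via fail)  ** P4@[29:30]
[31] read 'c'  n11⇒n1 (via fail)
[32] read 'a'  n1⇒n10 (via fail)
[33] read 'd'  n10⇒n11  ** P4@[32:33]
[34] read 'd'  n11⇒n12 (via fail)
[35] read 'a'  n12⇒n13  ** P5@[34:35]
[36] read 'b'  n13⇒n6 (via fail)  ** P3@[36:36]
[37] read 'c'  n6⇒n1 (via fail)
[38] read 'b'  n1⇒n6 (via fail)  ** P3@[38:38]
[39] read 'b'  n6⇒n7  ** P3@[39:39]
[40] read 'd'  n7⇒n8
[41] read 'a'  n8⇒n9  ** P2@[38:41],P5@[40:41]
[42] read 'c'  n9⇒n1 (via fail)
[43] read 'c'  n1⇒n2
[44] read 'c'  n2⇒n3
[45] read 'c'  n3⇒n4  ** P0@[42:45]
[46] read 'd'  n4⇒n5 (via fail)  ** P1@[45:46]
[47] read 'a'  n5⇒n13 (via fail)  ** P5@[46:47]

Matches: [[5,3],[7,1],[9,5],[12,4],[13,5],[17,0],[18,3],[19,3],[21,2],[21,5],[25,1],[26,5],[27,3],[29,5],[30,4],[33,4],[35,5],[36,3],[38,3],[39,3],[41,2],[41,5],[45,0],[46,1],[47,5]]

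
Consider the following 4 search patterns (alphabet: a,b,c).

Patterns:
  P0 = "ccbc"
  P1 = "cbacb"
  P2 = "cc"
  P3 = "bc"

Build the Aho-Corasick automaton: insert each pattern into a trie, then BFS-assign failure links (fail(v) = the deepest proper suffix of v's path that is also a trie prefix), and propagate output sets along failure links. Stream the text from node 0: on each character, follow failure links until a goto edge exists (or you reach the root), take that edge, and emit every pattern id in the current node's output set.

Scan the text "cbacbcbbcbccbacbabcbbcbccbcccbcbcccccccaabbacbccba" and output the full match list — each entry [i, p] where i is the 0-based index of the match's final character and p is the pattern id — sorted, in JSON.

Construct AC machine:
Trie (insert patterns):
  n0 'ε': b→9 c→1
  n1 'c': b→5 c→2
  n2 'cc': b→3  [P2 ends]
  n3 'ccb': c→4
  n4 'ccbc': ·  [P0 ends]
  n5 'cb': a→6
  n6 'cba': c→7
  n7 'cbac': b→8
  n8 'cbacb': ·  [P1 ends]
  n9 'b': c→10
  n10 'bc': ·  [P3 ends]

Failure links (BFS by depth):
  fail(1) 'c': from fail(0)=0 chase 'c': 0 ⇒ 0;  out=∅∪out(0)=∅
  fail(9) 'b': from fail(0)=0 chase 'b': 0 ⇒ 0;  out=∅∪out(0)=∅
  fail(2) 'cc': from fail(1)=0 chase 'c': 0 ⇒ 1;  out={2}∪out(1)={2}
  fail(5) 'cb': from fail(1)=0 chase 'b': 0 ⇒ 9;  out=∅∪out(9)=∅
  fail(10) 'bc': from fail(9)=0 chase 'c': 0 ⇒ 1;  out={3}∪out(1)={3}
  fail(3) 'ccb': from fail(2)=1 chase 'b': 1 ⇒ 5;  out=∅∪out(5)=∅
  fail(6) 'cba': from fail(5)=9 chase 'a': 9→0 ⇒ 0;  out=∅∪out(0)=∅
  fail(4) 'ccbc': from fail(3)=5 chase 'c': 5→9 ⇒ 10;  out={0}∪out(10)={0,3}
  fail(7) 'cbac': from fail(6)=0 chase 'c': 0 ⇒ 1;  out=∅∪out(1)=∅
  fail(8) 'cbacb': from fail(7)=1 chase 'b': 1 ⇒ 5;  out={1}∪out(5)={1}

Scan:
pos 0 'c': at 1
pos 1 'b': at 5
pos 2 'a': at 6
pos 3 'c': at 7
pos 4 'b': at 8  emit P1@[0:4]
pos 5 'c': at 10 ·f  emit P3@[4:5]
pos 6 'b': at 5 ·f
pos 7 'b': at 9 ·f
pos 8 'c': at 10  emit P3@[7:8]
pos 9 'b': at 5 ·f
pos 10 'c': at 10 ·f  emit P3@[9:10]
pos 11 'c': at 2 ·f  emit P2@[10:11]
pos 12 'b': at 3
pos 13 'a': at 6 ·f
pos 14 'c': at 7
pos 15 'b': at 8  emit P1@[11:15]
pos 16 'a': at 6 ·f
pos 17 'b': at 9 ·f
pos 18 'c': at 10  emit P3@[17:18]
pos 19 'b': at 5 ·f
pos 20 'b': at 9 ·f
pos 21 'c': at 10  emit P3@[20:21]
pos 22 'b': at 5 ·f
pos 23 'c': at 10 ·f  emit P3@[22:23]
pos 24 'c': at 2 ·f  emit P2@[23:24]
pos 25 'b': at 3
pos 26 'c': at 4  emit P0@[23:26],P3@[25:26]
pos 27 'c': at 2 ·f  emit P2@[26:27]
pos 28 'c': at 2 ·f  emit P2@[27:28]
pos 29 'b': at 3
pos 30 'c': at 4  emit P0@[27:30],P3@[29:30]
pos 31 'b': at 5 ·f
pos 32 'c': at 10 ·f  emit P3@[31:32]
pos 33 'c': at 2 ·f  emit P2@[32:33]
pos 34 'c': at 2 ·f  emit P2@[33:34]
pos 35 'c': at 2 ·f  emit P2@[34:35]
pos 36 'c': at 2 ·f  emit P2@[35:36]
pos 37 'c': at 2 ·f  emit P2@[36:37]
pos 38 'c': at 2 ·f  emit P2@[37:38]
pos 39 'a': at 0 ·f
pos 40 'a': at 0
pos 41 'b': at 9
pos 42 'b': at 9 ·f
pos 43 'a': at 0 ·f
pos 44 'c': at 1
pos 45 'b': at 5
pos 46 'c': at 10 ·f  emit P3@[45:46]
pos 47 'c': at 2 ·f  emit P2@[46:47]
pos 48 'b': at 3
pos 49 'a': at 6 ·f

All matches (sorted): [[4,1],[5,3],[8,3],[10,3],[11,2],[15,1],[18,3],[21,3],[23,3],[24,2],[26,0],[26,3],[27,2],[28,2],[30,0],[30,3],[32,3],[33,2],[34,2],[35,2],[36,2],[37,2],[38,2],[46,3],[47,2]]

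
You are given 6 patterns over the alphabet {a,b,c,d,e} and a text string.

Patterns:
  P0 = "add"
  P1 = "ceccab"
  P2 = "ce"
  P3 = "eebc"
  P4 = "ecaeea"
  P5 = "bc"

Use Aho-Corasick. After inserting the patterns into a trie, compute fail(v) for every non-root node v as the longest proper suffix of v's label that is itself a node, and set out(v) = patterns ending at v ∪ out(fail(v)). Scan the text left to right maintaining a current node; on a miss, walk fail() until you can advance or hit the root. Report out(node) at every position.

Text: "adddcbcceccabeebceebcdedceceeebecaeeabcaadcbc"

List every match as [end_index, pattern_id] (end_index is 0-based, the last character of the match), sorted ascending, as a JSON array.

Build automaton:
Trie (insert patterns):
  n0 'ε': a→1 b→19 c→4 e→10
  n1 'a': d→2
  n2 'ad': d→3
  n3 'add': ·  [P0 ends]
  n4 'c': e→5
  n5 'ce': c→6  [P2 ends]
  n6 'cec': c→7
  n7 'cecc': a→8
  n8 'cecca': b→9
  n9 'ceccab': ·  [P1 ends]
  n10 'e': c→14 e→11
  n11 'ee': b→12
  n12 'eeb': c→13
  n13 'eebc': ·  [P3 ends]
  n14 'ec': a→15
  n15 'eca': e→16
  n16 'ecae': e→17
  n17 'ecaee': a→18
  n18 'ecaeea': ·  [P4 ends]
  n19 'b': c→20
  n20 'bc': ·  [P5 ends]

Failure links (BFS by depth):
  n1('a'): parent n0 fail=0; on 'a' 0 → fail=0;  out ∅∪∅=∅
  n4('c'): parent n0 fail=0; on 'c' 0 → fail=0;  out ∅∪∅=∅
  n10('e'): parent n0 fail=0; on 'e' 0 → fail=0;  out ∅∪∅=∅
  n19('b'): parent n0 fail=0; on 'b' 0 → fail=0;  out ∅∪∅=∅
  n2('ad'): parent n1 fail=0; on 'd' 0 → fail=0;  out ∅∪∅=∅
  n5('ce'): parent n4 fail=0; on 'e' 0 → fail=10;  out {2}∪∅={2}
  n11('ee'): parent n10 fail=0; on 'e' 0 → fail=10;  out ∅∪∅=∅
  n14('ec'): parent n10 fail=0; on 'c' 0 → fail=4;  out ∅∪∅=∅
  n20('bc'): parent n19 fail=0; on 'c' 0 → fail=4;  out {5}∪∅={5}
  n3('add'): parent n2 fail=0; on 'd' 0 → fail=0;  out {0}∪∅={0}
  n6('cec'): parent n5 fail=10; on 'c' 10 → fail=14;  out ∅∪∅=∅
  n12('eeb'): parent n11 fail=10; on 'b' 10→0 → fail=19;  out ∅∪∅=∅
  n15('eca'): parent n14 fail=4; on 'a' 4→0 → fail=1;  out ∅∪∅=∅
  n7('cecc'): parent n6 fail=14; on 'c' 14→4→0 → fail=4;  out ∅∪∅=∅
  n13('eebc'): parent n12 fail=19; on 'c' 19 → fail=20;  out {3}∪{5}={3,5}
  n16('ecae'): parent n15 fail=1; on 'e' 1→0 → fail=10;  out ∅∪∅=∅
  n8('cecca'): parent n7 fail=4; on 'a' 4→0 → fail=1;  out ∅∪∅=∅
  n17('ecaee'): parent n16 fail=10; on 'e' 10 → fail=11;  out ∅∪∅=∅
  n9('ceccab'): parent n8 fail=1; on 'b' 1→0 → fail=19;  out {1}∪∅={1}
  n18('ecaeea'): parent n17 fail=11; on 'a' 11→10→0 → fail=1;  out {4}∪∅={4}

Scan:
[0] read 'a'  n0⇒n1
[1] read 'd'  n1⇒n2
[2] read 'd'  n2⇒n3  emit P0@[0:2]
[3] read 'd'  n3⇒n0 (fail-walked)
[4] read 'c'  n0⇒n4
[5] read 'b'  n4⇒n19 (fail-walked)
[6] read 'c'  n19⇒n20  emit P5@[5:6]
[7] read 'c'  n20⇒n4 (fail-walked)
[8] read 'e'  n4⇒n5  emit P2@[7:8]
[9] read 'c'  n5⇒n6
[10] read 'c'  n6⇒n7
[11] read 'a'  n7⇒n8
[12] read 'b'  n8⇒n9  emit P1@[7:12]
[13] read 'e'  n9⇒n10 (fail-walked)
[14] read 'e'  n10⇒n11
[15] read 'b'  n11⇒n12
[16] read 'c'  n12⇒n13  emit P3@[13:16],P5@[15:16]
[17] read 'e'  n13⇒n5 (fail-walked)  emit P2@[16:17]
[18] read 'e'  n5⇒n11 (fail-walked)
[19] read 'b'  n11⇒n12
[20] read 'c'  n12⇒n13  emit P3@[17:20],P5@[19:20]
[21] read 'd'  n13⇒n0 (fail-walked)
[22] read 'e'  n0⇒n10
[23] read 'd'  n10⇒n0 (fail-walked)
[24] read 'c'  n0⇒n4
[25] read 'e'  n4⇒n5  emit P2@[24:25]
[26] read 'c'  n5⇒n6
[27] read 'e'  n6⇒n5 (fail-walked)  emit P2@[26:27]
[28] read 'e'  n5⇒n11 (fail-walked)
[29] read 'e'  n11⇒n11 (fail-walked)
[30] read 'b'  n11⇒n12
[31] read 'e'  n12⇒n10 (fail-walked)
[32] read 'c'  n10⇒n14
[33] read 'a'  n14⇒n15
[34] read 'e'  n15⇒n16
[35] read 'e'  n16⇒n17
[36] read 'a'  n17⇒n18  emit P4@[31:36]
[37] read 'b'  n18⇒n19 (fail-walked)
[38] read 'c'  n19⇒n20  emit P5@[37:38]
[39] read 'a'  n20⇒n1 (fail-walked)
[40] read 'a'  n1⇒n1 (fail-walked)
[41] read 'd'  n1⇒n2
[42] read 'c'  n2⇒n4 (fail-walked)
[43] read 'b'  n4⇒n19 (fail-walked)
[44] read 'c'  n19⇒n20  emit P5@[43:44]

Matches: [[2,0],[6,5],[8,2],[12,1],[16,3],[16,5],[17,2],[20,3],[20,5],[25,2],[27,2],[36,4],[38,5],[44,5]]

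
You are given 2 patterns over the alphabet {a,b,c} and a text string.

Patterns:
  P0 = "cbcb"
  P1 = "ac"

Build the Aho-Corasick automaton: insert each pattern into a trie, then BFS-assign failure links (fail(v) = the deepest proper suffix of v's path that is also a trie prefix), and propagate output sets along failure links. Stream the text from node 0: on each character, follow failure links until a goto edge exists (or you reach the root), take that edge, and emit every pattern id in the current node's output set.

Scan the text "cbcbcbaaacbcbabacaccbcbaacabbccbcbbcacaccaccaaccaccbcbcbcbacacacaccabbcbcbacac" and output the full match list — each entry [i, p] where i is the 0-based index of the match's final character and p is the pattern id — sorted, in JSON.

Construct AC machine:
Trie nodes:
  n0 'ε': a→5 c→1
  n1 'c': b→2
  n2 'cb': c→3
  n3 'cbc': b→4
  n4 'cbcb': ·  ←P0
  n5 'a': c→6
  n6 'ac': ·  ←P1

BFS fail/out derivation:
  n1('c'): parent n0 fail=0; on 'c' 0 → fail=0;  out ∅∪∅=∅
  n5('a'): parent n0 fail=0; on 'a' 0 → fail=0;  out ∅∪∅=∅
  n2('cb'): parent n1 fail=0; on 'b' 0 → fail=0;  out ∅∪∅=∅
  n6('ac'): parent n5 fail=0; on 'c' 0 → fail=1;  out {1}∪∅={1}
  n3('cbc'): parent n2 fail=0; on 'c' 0 → fail=1;  out ∅∪∅=∅
  n4('cbcb'): parent n3 fail=1; on 'b' 1 → fail=2;  out {0}∪∅={0}

Text stream:
i=0 'c': node 0→1
i=1 'b': node 1→2
i=2 'c': node 2→3
i=3 'b': node 3→4  → match P0@[0:3]
i=4 'c': node 4→3 ·f
i=5 'b': node 3→4  → match P0@[2:5]
i=6 'a': node 4→5 ·f
i=7 'a': node 5→5 ·f
i=8 'a': node 5→5 ·f
i=9 'c': node 5→6  → match P1@[8:9]
i=10 'b': node 6→2 ·f
i=11 'c': node 2→3
i=12 'b': node 3→4  → match P0@[9:12]
i=13 'a': node 4→5 ·f
i=14 'b': node 5→0 ·f
i=15 'a': node 0→5
i=16 'c': node 5→6  → match P1@[15:16]
i=17 'a': node 6→5 ·f
i=18 'c': node 5→6  → match P1@[17:18]
i=19 'c': node 6→1 ·f
i=20 'b': node 1→2
i=21 'c': node 2→3
i=22 'b': node 3→4  → match P0@[19:22]
i=23 'a': node 4→5 ·f
i=24 'a': node 5→5 ·f
i=25 'c': node 5→6  → match P1@[24:25]
i=26 'a': node 6→5 ·f
i=27 'b': node 5→0 ·f
i=28 'b': node 0→0
i=29 'c': node 0→1
i=30 'c': node 1→1 ·f
i=31 'b': node 1→2
i=32 'c': node 2→3
i=33 'b': node 3→4  → match P0@[30:33]
i=34 'b': node 4→0 ·f
i=35 'c': node 0→1
i=36 'a': node 1→5 ·f
i=37 'c': node 5→6  → match P1@[36:37]
i=38 'a': node 6→5 ·f
i=39 'c': node 5→6  → match P1@[38:39]
i=40 'c': node 6→1 ·f
i=41 'a': node 1→5 ·f
i=42 'c': node 5→6  → match P1@[41:42]
i=43 'c': node 6→1 ·f
i=44 'a': node 1→5 ·f
i=45 'a': node 5→5 ·f
i=46 'c': node 5→6  → match P1@[45:46]
i=47 'c': node 6→1 ·f
i=48 'a': node 1→5 ·f
i=49 'c': node 5→6  → match P1@[48:49]
i=50 'c': node 6→1 ·f
i=51 'b': node 1→2
i=52 'c': node 2→3
i=53 'b': node 3→4  → match P0@[50:53]
i=54 'c': node 4→3 ·f
i=55 'b': node 3→4  → match P0@[52:55]
i=56 'c': node 4→3 ·f
i=57 'b': node 3→4  → match P0@[54:57]
i=58 'a': node 4→5 ·f
i=59 'c': node 5→6  → match P1@[58:59]
i=60 'a': node 6→5 ·f
i=61 'c': node 5→6  → match P1@[60:61]
i=62 'a': node 6→5 ·f
i=63 'c': node 5→6  → match P1@[62:63]
i=64 'a': node 6→5 ·f
i=65 'c': node 5→6  → match P1@[64:65]
i=66 'c': node 6→1 ·f
i=67 'a': node 1→5 ·f
i=68 'b': node 5→0 ·f
i=69 'b': node 0→0
i=70 'c': node 0→1
i=71 'b': node 1→2
i=72 'c': node 2→3
i=73 'b': node 3→4  → match P0@[70:73]
i=74 'a': node 4→5 ·f
i=75 'c': node 5→6  → match P1@[74:75]
i=76 'a': node 6→5 ·f
i=77 'c': node 5→6  → match P1@[76:77]

All matches (sorted): [[3,0],[5,0],[9,1],[12,0],[16,1],[18,1],[22,0],[25,1],[33,0],[37,1],[39,1],[42,1],[46,1],[49,1],[53,0],[55,0],[57,0],[59,1],[61,1],[63,1],[65,1],[73,0],[75,1],[77,1]]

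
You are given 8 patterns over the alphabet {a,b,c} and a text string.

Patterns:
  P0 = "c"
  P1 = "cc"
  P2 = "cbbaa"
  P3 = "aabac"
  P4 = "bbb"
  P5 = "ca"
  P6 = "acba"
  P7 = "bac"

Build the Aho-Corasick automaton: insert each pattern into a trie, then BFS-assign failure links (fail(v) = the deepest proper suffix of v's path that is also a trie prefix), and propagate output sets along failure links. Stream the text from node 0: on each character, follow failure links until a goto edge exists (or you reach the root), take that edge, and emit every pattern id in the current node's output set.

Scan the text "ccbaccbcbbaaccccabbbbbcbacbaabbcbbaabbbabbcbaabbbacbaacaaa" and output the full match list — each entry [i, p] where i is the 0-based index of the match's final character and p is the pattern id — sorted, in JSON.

Construct AC machine:
Trie (insert patterns):
  0='ε' goto a→7 b→12 c→1
  1='c' goto a→15 b→3 c→2  [P0 ends]
  2='cc' goto ·  [P1 ends]
  3='cb' goto b→4
  4='cbb' goto a→5
  5='cbba' goto a→6
  6='cbbaa' goto ·  [P2 ends]
  7='a' goto a→8 c→16
  8='aa' goto b→9
  9='aab' goto a→10
  10='aaba' goto c→11
  11='aabac' goto ·  [P3 ends]
  12='b' goto a→19 b→13
  13='bb' goto b→14
  14='bbb' goto ·  [P4 ends]
  15='ca' goto ·  [P5 ends]
  16='ac' goto b→17
  17='acb' goto a→18
  18='acba' goto ·  [P6 ends]
  19='ba' goto c→20
  20='bac' goto ·  [P7 ends]

Failure links (BFS by depth):
  n1('c'): parent n0 fail=0; on 'c' 0 → fail=0;  out {0}∪∅={0}
  n7('a'): parent n0 fail=0; on 'a' 0 → fail=0;  out ∅∪∅=∅
  n12('b'): parent n0 fail=0; on 'b' 0 → fail=0;  out ∅∪∅=∅
  n2('cc'): parent n1 fail=0; on 'c' 0 → fail=1;  out {1}∪{0}={0,1}
  n3('cb'): parent n1 fail=0; on 'b' 0 → fail=12;  out ∅∪∅=∅
  n8('aa'): parent n7 fail=0; on 'a' 0 → fail=7;  out ∅∪∅=∅
  n13('bb'): parent n12 fail=0; on 'b' 0 → fail=12;  out ∅∪∅=∅
  n15('ca'): parent n1 fail=0; on 'a' 0 → fail=7;  out {5}∪∅={5}
  n16('ac'): parent n7 fail=0; on 'c' 0 → fail=1;  out ∅∪{0}={0}
  n19('ba'): parent n12 fail=0; on 'a' 0 → fail=7;  out ∅∪∅=∅
  n4('cbb'): parent n3 fail=12; on 'b' 12 → fail=13;  out ∅∪∅=∅
  n9('aab'): parent n8 fail=7; on 'b' 7→0 → fail=12;  out ∅∪∅=∅
  n14('bbb'): parent n13 fail=12; on 'b' 12 → fail=13;  out {4}∪∅={4}
  n17('acb'): parent n16 fail=1; on 'b' 1 → fail=3;  out ∅∪∅=∅
  n20('bac'): parent n19 fail=7; on 'c' 7 → fail=16;  out {7}∪{0}={0,7}
  n5('cbba'): parent n4 fail=13; on 'a' 13→12 → fail=19;  out ∅∪∅=∅
  n10('aaba'): parent n9 fail=12; on 'a' 12 → fail=19;  out ∅∪∅=∅
  n18('acba'): parent n17 fail=3; on 'a' 3→12 → fail=19;  out {6}∪∅={6}
  n6('cbbaa'): parent n5 fail=19; on 'a' 19→7 → fail=8;  out {2}∪∅={2}
  n11('aabac'): parent n10 fail=19; on 'c' 19 → fail=20;  out {3}∪{0,7}={0,3,7}

Text stream:
i=0 'c': node 0→1  emit P0@[0:0]
i=1 'c': node 1→2  emit P0@[1:1],P1@[0:1]
i=2 'b': node 2→3 ·f
i=3 'a': node 3→19 ·f
i=4 'c': node 19→20  emit P0@[4:4],P7@[2:4]
i=5 'c': node 20→2 ·f  emit P0@[5:5],P1@[4:5]
i=6 'b': node 2→3 ·f
i=7 'c': node 3→1 ·f  emit P0@[7:7]
i=8 'b': node 1→3
i=9 'b': node 3→4
i=10 'a': node 4→5
i=11 'a': node 5→6  emit P2@[7:11]
i=12 'c': node 6→16 ·f  emit P0@[12:12]
i=13 'c': node 16→2 ·f  emit P0@[13:13],P1@[12:13]
i=14 'c': node 2→2 ·f  emit P0@[14:14],P1@[13:14]
i=15 'c': node 2→2 ·f  emit P0@[15:15],P1@[14:15]
i=16 'a': node 2→15 ·f  emit P5@[15:16]
i=17 'b': node 15→12 ·f
i=18 'b': node 12→13
i=19 'b': node 13→14  emit P4@[17:19]
i=20 'b': node 14→14 ·f  emit P4@[18:20]
i=21 'b': node 14→14 ·f  emit P4@[19:21]
i=22 'c': node 14→1 ·f  emit P0@[22:22]
i=23 'b': node 1→3
i=24 'a': node 3→19 ·f
i=25 'c': node 19→20  emit P0@[25:25],P7@[23:25]
i=26 'b': node 20→17 ·f
i=27 'a': node 17→18  emit P6@[24:27]
i=28 'a': node 18→8 ·f
i=29 'b': node 8→9
i=30 'b': node 9→13 ·f
i=31 'c': node 13→1 ·f  emit P0@[31:31]
i=32 'b': node 1→3
i=33 'b': node 3→4
i=34 'a': node 4→5
i=35 'a': node 5→6  emit P2@[31:35]
i=36 'b': node 6→9 ·f
i=37 'b': node 9→13 ·f
i=38 'b': node 13→14  emit P4@[36:38]
i=39 'a': node 14→19 ·f
i=40 'b': node 19→12 ·f
i=41 'b': node 12→13
i=42 'c': node 13→1 ·f  emit P0@[42:42]
i=43 'b': node 1→3
i=44 'a': node 3→19 ·f
i=45 'a': node 19→8 ·f
i=46 'b': node 8→9
i=47 'b': node 9→13 ·f
i=48 'b': node 13→14  emit P4@[46:48]
i=49 'a': node 14→19 ·f
i=50 'c': node 19→20  emit P0@[50:50],P7@[48:50]
i=51 'b': node 20→17 ·f
i=52 'a': node 17→18  emit P6@[49:52]
i=53 'a': node 18→8 ·f
i=54 'c': node 8→16 ·f  emit P0@[54:54]
i=55 'a': node 16→15 ·f  emit P5@[54:55]
i=56 'a': node 15→8 ·f
i=57 'a': node 8→8 ·f

All matches (sorted): [[0,0],[1,0],[1,1],[4,0],[4,7],[5,0],[5,1],[7,0],[11,2],[12,0],[13,0],[13,1],[14,0],[14,1],[15,0],[15,1],[16,5],[19,4],[20,4],[21,4],[22,0],[25,0],[25,7],[27,6],[31,0],[35,2],[38,4],[42,0],[48,4],[50,0],[50,7],[52,6],[54,0],[55,5]]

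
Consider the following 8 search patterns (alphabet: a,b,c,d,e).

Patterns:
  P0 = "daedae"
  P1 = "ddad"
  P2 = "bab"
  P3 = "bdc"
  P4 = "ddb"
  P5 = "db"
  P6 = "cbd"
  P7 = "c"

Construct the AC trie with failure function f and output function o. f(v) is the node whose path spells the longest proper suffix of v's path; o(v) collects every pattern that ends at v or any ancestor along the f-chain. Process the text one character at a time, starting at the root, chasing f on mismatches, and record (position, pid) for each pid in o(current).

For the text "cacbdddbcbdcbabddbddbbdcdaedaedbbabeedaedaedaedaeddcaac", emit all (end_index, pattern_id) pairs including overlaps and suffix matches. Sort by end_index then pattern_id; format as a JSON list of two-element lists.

Build automaton:
Trie (insert patterns):
  n0 'ε': b→10 c→17 d→1
  n1 'd': a→2 b→16 d→7
  n2 'da': e→3
  n3 'dae': d→4
  n4 'daed': a→5
  n5 'daeda': e→6
  n6 'daedae': ·  ←P0
  n7 'dd': a→8 b→15
  n8 'dda': d→9
  n9 'ddad': ·  ←P1
  n10 'b': a→11 d→13
  n11 'ba': b→12
  n12 'bab': ·  ←P2
  n13 'bd': c→14
  n14 'bdc': ·  ←P3
  n15 'ddb': ·  ←P4
  n16 'db': ·  ←P5
  n17 'c': b→18  ←P7
  n18 'cb': d→19
  n19 'cbd': ·  ←P6

Failure links (BFS by depth):
  fail(1) 'd': from fail(0)=0 chase 'd': 0 ⇒ 0;  out=∅∪out(0)=∅
  fail(10) 'b': from fail(0)=0 chase 'b': 0 ⇒ 0;  out=∅∪out(0)=∅
  fail(17) 'c': from fail(0)=0 chase 'c': 0 ⇒ 0;  out={7}∪out(0)={7}
  fail(2) 'da': from fail(1)=0 chase 'a': 0 ⇒ 0;  out=∅∪out(0)=∅
  fail(7) 'dd': from fail(1)=0 chase 'd': 0 ⇒ 1;  out=∅∪out(1)=∅
  fail(11) 'ba': from fail(10)=0 chase 'a': 0 ⇒ 0;  out=∅∪out(0)=∅
  fail(13) 'bd': from fail(10)=0 chase 'd': 0 ⇒ 1;  out=∅∪out(1)=∅
  fail(16) 'db': from fail(1)=0 chase 'b': 0 ⇒ 10;  out={5}∪out(10)={5}
  fail(18) 'cb': from fail(17)=0 chase 'b': 0 ⇒ 10;  out=∅∪out(10)=∅
  fail(3) 'dae': from fail(2)=0 chase 'e': 0 ⇒ 0;  out=∅∪out(0)=∅
  fail(8) 'dda': from fail(7)=1 chase 'a': 1 ⇒ 2;  out=∅∪out(2)=∅
  fail(12) 'bab': from fail(11)=0 chase 'b': 0 ⇒ 10;  out={2}∪out(10)={2}
  fail(14) 'bdc': from fail(13)=1 chase 'c': 1→0 ⇒ 17;  out={3}∪out(17)={3,7}
  fail(15) 'ddb': from fail(7)=1 chase 'b': 1 ⇒ 16;  out={4}∪out(16)={4,5}
  fail(19) 'cbd': from fail(18)=10 chase 'd': 10 ⇒ 13;  out={6}∪out(13)={6}
  fail(4) 'daed': from fail(3)=0 chase 'd': 0 ⇒ 1;  out=∅∪out(1)=∅
  fail(9) 'ddad': from fail(8)=2 chase 'd': 2→0 ⇒ 1;  out={1}∪out(1)={1}
  fail(5) 'daeda': from fail(4)=1 chase 'a': 1 ⇒ 2;  out=∅∪out(2)=∅
  fail(6) 'daedae': from fail(5)=2 chase 'e': 2 ⇒ 3;  out={0}∪out(3)={0}

Scan:
pos 0 'c': at 17  → match P7@[0:0]
pos 1 'a': at 0 (via fail)
pos 2 'c': at 17  → match P7@[2:2]
pos 3 'b': at 18
pos 4 'd': at 19  → match P6@[2:4]
pos 5 'd': at 7 (via fail)
pos 6 'd': at 7 (via fail)
pos 7 'b': at 15  → match P4@[5:7],P5@[6:7]
pos 8 'c': at 17 (via fail)  → match P7@[8:8]
pos 9 'b': at 18
pos 10 'd': at 19  → match P6@[8:10]
pos 11 'c': at 14 (via fail)  → match P3@[9:11],P7@[11:11]
pos 12 'b': at 18 (via fail)
pos 13 'a': at 11 (via fail)
pos 14 'b': at 12  → match P2@[12:14]
pos 15 'd': at 13 (via fail)
pos 16 'd': at 7 (via fail)
pos 17 'b': at 15  → match P4@[15:17],P5@[16:17]
pos 18 'd': at 13 (via fail)
pos 19 'd': at 7 (via fail)
pos 20 'b': at 15  → match P4@[18:20],P5@[19:20]
pos 21 'b': at 10 (via fail)
pos 22 'd': at 13
pos 23 'c': at 14  → match P3@[21:23],P7@[23:23]
pos 24 'd': at 1 (via fail)
pos 25 'a': at 2
pos 26 'e': at 3
pos 27 'd': at 4
pos 28 'a': at 5
pos 29 'e': at 6  → match P0@[24:29]
pos 30 'd': at 4 (via fail)
pos 31 'b': at 16 (via fail)  → match P5@[30:31]
pos 32 'b': at 10 (via fail)
pos 33 'a': at 11
pos 34 'b': at 12  → match P2@[32:34]
pos 35 'e': at 0 (via fail)
pos 36 'e': at 0
pos 37 'd': at 1
pos 38 'a': at 2
pos 39 'e': at 3
pos 40 'd': at 4
pos 41 'a': at 5
pos 42 'e': at 6  → match P0@[37:42]
pos 43 'd': at 4 (via fail)
pos 44 'a': at 5
pos 45 'e': at 6  → match P0@[40:45]
pos 46 'd': at 4 (via fail)
pos 47 'a': at 5
pos 48 'e': at 6  → match P0@[43:48]
pos 49 'd': at 4 (via fail)
pos 50 'd': at 7 (via fail)
pos 51 'c': at 17 (via fail)  → match P7@[51:51]
pos 52 'a': at 0 (via fail)
pos 53 'a': at 0
pos 54 'c': at 17  → match P7@[54:54]

All matches (sorted): [[0,7],[2,7],[4,6],[7,4],[7,5],[8,7],[10,6],[11,3],[11,7],[14,2],[17,4],[17,5],[20,4],[20,5],[23,3],[23,7],[29,0],[31,5],[34,2],[42,0],[45,0],[48,0],[51,7],[54,7]]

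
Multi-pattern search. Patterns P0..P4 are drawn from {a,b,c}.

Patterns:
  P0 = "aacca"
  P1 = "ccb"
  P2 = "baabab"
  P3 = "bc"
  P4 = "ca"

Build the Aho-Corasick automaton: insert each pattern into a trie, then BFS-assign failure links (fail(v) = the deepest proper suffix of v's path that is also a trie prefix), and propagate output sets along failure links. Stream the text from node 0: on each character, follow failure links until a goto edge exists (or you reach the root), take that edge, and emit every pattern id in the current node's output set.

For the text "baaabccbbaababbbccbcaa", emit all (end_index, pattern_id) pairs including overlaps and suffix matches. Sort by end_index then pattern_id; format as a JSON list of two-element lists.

Build:
Trie (insert patterns):
  0='ε' goto a→1 b→9 c→6
  1='a' goto a→2
  2='aa' goto c→3
  3='aac' goto c→4
  4='aacc' goto a→5
  5='aacca' goto ·  [P0 ends]
  6='c' goto a→16 c→7
  7='cc' goto b→8
  8='ccb' goto ·  [P1 ends]
  9='b' goto a→10 c→15
  10='ba' goto a→11
  11='baa' goto b→12
  12='baab' goto a→13
  13='baaba' goto b→14
  14='baabab' goto ·  [P2 ends]
  15='bc' goto ·  [P3 ends]
  16='ca' goto ·  [P4 ends]

Failure links (BFS by depth):
  fail(1) 'a': from fail(0)=0 chase 'a': 0 ⇒ 0;  out=∅∪out(0)=∅
  fail(6) 'c': from fail(0)=0 chase 'c': 0 ⇒ 0;  out=∅∪out(0)=∅
  fail(9) 'b': from fail(0)=0 chase 'b': 0 ⇒ 0;  out=∅∪out(0)=∅
  fail(2) 'aa': from fail(1)=0 chase 'a': 0 ⇒ 1;  out=∅∪out(1)=∅
  fail(7) 'cc': from fail(6)=0 chase 'c': 0 ⇒ 6;  out=∅∪out(6)=∅
  fail(10) 'ba': from fail(9)=0 chase 'a': 0 ⇒ 1;  out=∅∪out(1)=∅
  fail(15) 'bc': from fail(9)=0 chase 'c': 0 ⇒ 6;  out={3}∪out(6)={3}
  fail(16) 'ca': from fail(6)=0 chase 'a': 0 ⇒ 1;  out={4}∪out(1)={4}
  fail(3) 'aac': from fail(2)=1 chase 'c': 1→0 ⇒ 6;  out=∅∪out(6)=∅
  fail(8) 'ccb': from fail(7)=6 chase 'b': 6→0 ⇒ 9;  out={1}∪out(9)={1}
  fail(11) 'baa': from fail(10)=1 chase 'a': 1 ⇒ 2;  out=∅∪out(2)=∅
  fail(4) 'aacc': from fail(3)=6 chase 'c': 6 ⇒ 7;  out=∅∪out(7)=∅
  fail(12) 'baab': from fail(11)=2 chase 'b': 2→1→0 ⇒ 9;  out=∅∪out(9)=∅
  fail(5) 'aacca': from fail(4)=7 chase 'a': 7→6 ⇒ 16;  out={0}∪out(16)={0,4}
  fail(13) 'baaba': from fail(12)=9 chase 'a': 9 ⇒ 10;  out=∅∪out(10)=∅
  fail(14) 'baabab': from fail(13)=10 chase 'b': 10→1→0 ⇒ 9;  out={2}∪out(9)={2}

Text stream:
[0] read 'b'  n0⇒n9
[1] read 'a'  n9⇒n10
[2] read 'a'  n10⇒n11
[3] read 'a'  n11⇒n2 (via fail)
[4] read 'b'  n2⇒n9 (via fail)
[5] read 'c'  n9⇒n15  ** P3@[4:5]
[6] read 'c'  n15⇒n7 (via fail)
[7] read 'b'  n7⇒n8  ** P1@[5:7]
[8] read 'b'  n8⇒n9 (via fail)
[9] read 'a'  n9⇒n10
[10] read 'a'  n10⇒n11
[11] read 'b'  n11⇒n12
[12] read 'a'  n12⇒n13
[13] read 'b'  n13⇒n14  ** P2@[8:13]
[14] read 'b'  n14⇒n9 (via fail)
[15] read 'b'  n9⇒n9 (via fail)
[16] read 'c'  n9⇒n15  ** P3@[15:16]
[17] read 'c'  n15⇒n7 (via fail)
[18] read 'b'  n7⇒n8  ** P1@[16:18]
[19] read 'c'  n8⇒n15 (via fail)  ** P3@[18:19]
[20] read 'a'  n15⇒n16 (via fail)  ** P4@[19:20]
[21] read 'a'  n16⇒n2 (via fail)

Result: [[5,3],[7,1],[13,2],[16,3],[18,1],[19,3],[20,4]]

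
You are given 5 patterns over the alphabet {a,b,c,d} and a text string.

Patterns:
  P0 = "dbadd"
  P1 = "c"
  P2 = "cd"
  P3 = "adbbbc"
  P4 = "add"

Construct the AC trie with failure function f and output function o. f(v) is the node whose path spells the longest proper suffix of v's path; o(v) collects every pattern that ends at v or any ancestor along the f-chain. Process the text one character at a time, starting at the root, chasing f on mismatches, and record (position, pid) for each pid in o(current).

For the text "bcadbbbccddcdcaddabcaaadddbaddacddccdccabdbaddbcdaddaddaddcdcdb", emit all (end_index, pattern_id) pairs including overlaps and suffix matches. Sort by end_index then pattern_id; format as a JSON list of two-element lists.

Build automaton:
Trie nodes:
  0='ε' goto a→8 c→6 d→1
  1='d' goto b→2
  2='db' goto a→3
  3='dba' goto d→4
  4='dbad' goto d→5
  5='dbadd' goto ·  [P0 ends]
  6='c' goto d→7  [P1 ends]
  7='cd' goto ·  [P2 ends]
  8='a' goto d→9
  9='ad' goto b→10 d→14
  10='adb' goto b→11
  11='adbb' goto b→12
  12='adbbb' goto c→13
  13='adbbbc' goto ·  [P3 ends]
  14='add' goto ·  [P4 ends]

Failure links (BFS by depth):
  fail(1) 'd': from fail(0)=0 chase 'd': 0 ⇒ 0;  out=∅∪out(0)=∅
  fail(6) 'c': from fail(0)=0 chase 'c': 0 ⇒ 0;  out={1}∪out(0)={1}
  fail(8) 'a': from fail(0)=0 chase 'a': 0 ⇒ 0;  out=∅∪out(0)=∅
  fail(2) 'db': from fail(1)=0 chase 'b': 0 ⇒ 0;  out=∅∪out(0)=∅
  fail(7) 'cd': from fail(6)=0 chase 'd': 0 ⇒ 1;  out={2}∪out(1)={2}
  fail(9) 'ad': from fail(8)=0 chase 'd': 0 ⇒ 1;  out=∅∪out(1)=∅
  fail(3) 'dba': from fail(2)=0 chase 'a': 0 ⇒ 8;  out=∅∪out(8)=∅
  fail(10) 'adb': from fail(9)=1 chase 'b': 1 ⇒ 2;  out=∅∪out(2)=∅
  fail(14) 'add': from fail(9)=1 chase 'd': 1→0 ⇒ 1;  out={4}∪out(1)={4}
  fail(4) 'dbad': from fail(3)=8 chase 'd': 8 ⇒ 9;  out=∅∪out(9)=∅
  fail(11) 'adbb': from fail(10)=2 chase 'b': 2→0 ⇒ 0;  out=∅∪out(0)=∅
  fail(5) 'dbadd': from fail(4)=9 chase 'd': 9 ⇒ 14;  out={0}∪out(14)={0,4}
  fail(12) 'adbbb': from fail(11)=0 chase 'b': 0 ⇒ 0;  out=∅∪out(0)=∅
  fail(13) 'adbbbc': from fail(12)=0 chase 'c': 0 ⇒ 6;  out={3}∪out(6)={1,3}

Text stream:
[0] read 'b'  n0⇒n0
[1] read 'c'  n0⇒n6  emit P1@[1:1]
[2] read 'a'  n6⇒n8 (fail-walked)
[3] read 'd'  n8⇒n9
[4] read 'b'  n9⇒n10
[5] read 'b'  n10⇒n11
[6] read 'b'  n11⇒n12
[7] read 'c'  n12⇒n13  emit P1@[7:7],P3@[2:7]
[8] read 'c'  n13⇒n6 (fail-walked)  emit P1@[8:8]
[9] read 'd'  n6⇒n7  emit P2@[8:9]
[10] read 'd'  n7⇒n1 (fail-walked)
[11] read 'c'  n1⇒n6 (fail-walked)  emit P1@[11:11]
[12] read 'd'  n6⇒n7  emit P2@[11:12]
[13] read 'c'  n7⇒n6 (fail-walked)  emit P1@[13:13]
[14] read 'a'  n6⇒n8 (fail-walked)
[15] read 'd'  n8⇒n9
[16] read 'd'  n9⇒n14  emit P4@[14:16]
[17] read 'a'  n14⇒n8 (fail-walked)
[18] read 'b'  n8⇒n0 (fail-walked)
[19] read 'c'  n0⇒n6  emit P1@[19:19]
[20] read 'a'  n6⇒n8 (fail-walked)
[21] read 'a'  n8⇒n8 (fail-walked)
[22] read 'a'  n8⇒n8 (fail-walked)
[23] read 'd'  n8⇒n9
[24] read 'd'  n9⇒n14  emit P4@[22:24]
[25] read 'd'  n14⇒n1 (fail-walked)
[26] read 'b'  n1⇒n2
[27] read 'a'  n2⇒n3
[28] read 'd'  n3⇒n4
[29] read 'd'  n4⇒n5  emit P0@[25:29],P4@[27:29]
[30] read 'a'  n5⇒n8 (fail-walked)
[31] read 'c'  n8⇒n6 (fail-walked)  emit P1@[31:31]
[32] read 'd'  n6⇒n7  emit P2@[31:32]
[33] read 'd'  n7⇒n1 (fail-walked)
[34] read 'c'  n1⇒n6 (fail-walked)  emit P1@[34:34]
[35] read 'c'  n6⇒n6 (fail-walked)  emit P1@[35:35]
[36] read 'd'  n6⇒n7  emit P2@[35:36]
[37] read 'c'  n7⇒n6 (fail-walked)  emit P1@[37:37]
[38] read 'c'  n6⇒n6 (fail-walked)  emit P1@[38:38]
[39] read 'a'  n6⇒n8 (fail-walked)
[40] read 'b'  n8⇒n0 (fail-walked)
[41] read 'd'  n0⇒n1
[42] read 'b'  n1⇒n2
[43] read 'a'  n2⇒n3
[44] read 'd'  n3⇒n4
[45] read 'd'  n4⇒n5  emit P0@[41:45],P4@[43:45]
[46] read 'b'  n5⇒n2 (fail-walked)
[47] read 'c'  n2⇒n6 (fail-walked)  emit P1@[47:47]
[48] read 'd'  n6⇒n7  emit P2@[47:48]
[49] read 'a'  n7⇒n8 (fail-walked)
[50] read 'd'  n8⇒n9
[51] read 'd'  n9⇒n14  emit P4@[49:51]
[52] read 'a'  n14⇒n8 (fail-walked)
[53] read 'd'  n8⇒n9
[54] read 'd'  n9⇒n14  emit P4@[52:54]
[55] read 'a'  n14⇒n8 (fail-walked)
[56] read 'd'  n8⇒n9
[57] read 'd'  n9⇒n14  emit P4@[55:57]
[58] read 'c'  n14⇒n6 (fail-walked)  emit P1@[58:58]
[59] read 'd'  n6⇒n7  emit P2@[58:59]
[60] read 'c'  n7⇒n6 (fail-walked)  emit P1@[60:60]
[61] read 'd'  n6⇒n7  emit P2@[60:61]
[62] read 'b'  n7⇒n2 (fail-walked)

Result: [[1,1],[7,1],[7,3],[8,1],[9,2],[11,1],[12,2],[13,1],[16,4],[19,1],[24,4],[29,0],[29,4],[31,1],[32,2],[34,1],[35,1],[36,2],[37,1],[38,1],[45,0],[45,4],[47,1],[48,2],[51,4],[54,4],[57,4],[58,1],[59,2],[60,1],[61,2]]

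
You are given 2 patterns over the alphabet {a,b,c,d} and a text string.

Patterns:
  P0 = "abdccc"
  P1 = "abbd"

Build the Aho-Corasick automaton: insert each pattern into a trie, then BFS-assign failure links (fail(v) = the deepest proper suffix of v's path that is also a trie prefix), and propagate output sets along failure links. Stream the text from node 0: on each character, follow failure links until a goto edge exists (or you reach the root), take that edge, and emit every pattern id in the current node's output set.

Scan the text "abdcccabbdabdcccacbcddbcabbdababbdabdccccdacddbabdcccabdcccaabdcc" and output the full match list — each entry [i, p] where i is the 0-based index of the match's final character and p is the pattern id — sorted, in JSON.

Build:
Trie (insert patterns):
  n0 'ε': a→1
  n1 'a': b→2
  n2 'ab': b→7 d→3
  n3 'abd': c→4
  n4 'abdc': c→5
  n5 'abdcc': c→6
  n6 'abdccc': ·  [P0 ends]
  n7 'abb': d→8
  n8 'abbd': ·  [P1 ends]

BFS fail/out derivation:
  fail(1) 'a': from fail(0)=0 chase 'a': 0 ⇒ 0;  out=∅∪out(0)=∅
  fail(2) 'ab': from fail(1)=0 chase 'b': 0 ⇒ 0;  out=∅∪out(0)=∅
  fail(3) 'abd': from fail(2)=0 chase 'd': 0 ⇒ 0;  out=∅∪out(0)=∅
  fail(7) 'abb': from fail(2)=0 chase 'b': 0 ⇒ 0;  out=∅∪out(0)=∅
  fail(4) 'abdc': from fail(3)=0 chase 'c': 0 ⇒ 0;  out=∅∪out(0)=∅
  fail(8) 'abbd': from fail(7)=0 chase 'd': 0 ⇒ 0;  out={1}∪out(0)={1}
  fail(5) 'abdcc': from fail(4)=0 chase 'c': 0 ⇒ 0;  out=∅∪out(0)=∅
  fail(6) 'abdccc': from fail(5)=0 chase 'c': 0 ⇒ 0;  out={0}∪out(0)={0}

Scan:
i=0 'a': node 0→1
i=1 'b': node 1→2
i=2 'd': node 2→3
i=3 'c': node 3→4
i=4 'c': node 4→5
i=5 'c': node 5→6  ** P0@[0:5]
i=6 'a': node 6→1 (via fail)
i=7 'b': node 1→2
i=8 'b': node 2→7
i=9 'd': node 7→8  ** P1@[6:9]
i=10 'a': node 8→1 (via fail)
i=11 'b': node 1→2
i=12 'd': node 2→3
i=13 'c': node 3→4
i=14 'c': node 4→5
i=15 'c': node 5→6  ** P0@[10:15]
i=16 'a': node 6→1 (via fail)
i=17 'c': node 1→0 (via fail)
i=18 'b': node 0→0
i=19 'c': node 0→0
i=20 'd': node 0→0
i=21 'd': node 0→0
i=22 'b': node 0→0
i=23 'c': node 0→0
i=24 'a': node 0→1
i=25 'b': node 1→2
i=26 'b': node 2→7
i=27 'd': node 7→8  ** P1@[24:27]
i=28 'a': node 8→1 (via fail)
i=29 'b': node 1→2
i=30 'a': node 2→1 (via fail)
i=31 'b': node 1→2
i=32 'b': node 2→7
i=33 'd': node 7→8  ** P1@[30:33]
i=34 'a': node 8→1 (via fail)
i=35 'b': node 1→2
i=36 'd': node 2→3
i=37 'c': node 3→4
i=38 'c': node 4→5
i=39 'c': node 5→6  ** P0@[34:39]
i=40 'c': node 6→0 (via fail)
i=41 'd': node 0→0
i=42 'a': node 0→1
i=43 'c': node 1→0 (via fail)
i=44 'd': node 0→0
i=45 'd': node 0→0
i=46 'b': node 0→0
i=47 'a': node 0→1
i=48 'b': node 1→2
i=49 'd': node 2→3
i=50 'c': node 3→4
i=51 'c': node 4→5
i=52 'c': node 5→6  ** P0@[47:52]
i=53 'a': node 6→1 (via fail)
i=54 'b': node 1→2
i=55 'd': node 2→3
i=56 'c': node 3→4
i=57 'c': node 4→5
i=58 'c': node 5→6  ** P0@[53:58]
i=59 'a': node 6→1 (via fail)
i=60 'a': node 1→1 (via fail)
i=61 'b': node 1→2
i=62 'd': node 2→3
i=63 'c': node 3→4
i=64 'c': node 4→5

Matches: [[5,0],[9,1],[15,0],[27,1],[33,1],[39,0],[52,0],[58,0]]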